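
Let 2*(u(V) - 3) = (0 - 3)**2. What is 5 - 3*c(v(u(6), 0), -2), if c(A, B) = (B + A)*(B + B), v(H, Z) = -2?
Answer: -43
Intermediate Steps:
u(V) = 15/2 (u(V) = 3 + (0 - 3)**2/2 = 3 + (1/2)*(-3)**2 = 3 + (1/2)*9 = 3 + 9/2 = 15/2)
c(A, B) = 2*B*(A + B) (c(A, B) = (A + B)*(2*B) = 2*B*(A + B))
5 - 3*c(v(u(6), 0), -2) = 5 - 6*(-2)*(-2 - 2) = 5 - 6*(-2)*(-4) = 5 - 3*16 = 5 - 48 = -43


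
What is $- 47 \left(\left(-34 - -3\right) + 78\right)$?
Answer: $-2209$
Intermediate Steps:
$- 47 \left(\left(-34 - -3\right) + 78\right) = - 47 \left(\left(-34 + 3\right) + 78\right) = - 47 \left(-31 + 78\right) = \left(-47\right) 47 = -2209$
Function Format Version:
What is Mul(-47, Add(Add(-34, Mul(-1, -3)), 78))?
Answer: -2209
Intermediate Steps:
Mul(-47, Add(Add(-34, Mul(-1, -3)), 78)) = Mul(-47, Add(Add(-34, 3), 78)) = Mul(-47, Add(-31, 78)) = Mul(-47, 47) = -2209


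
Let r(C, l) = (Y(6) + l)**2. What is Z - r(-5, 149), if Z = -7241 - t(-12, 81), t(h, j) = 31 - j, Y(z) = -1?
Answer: -29095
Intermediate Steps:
Z = -7191 (Z = -7241 - (31 - 1*81) = -7241 - (31 - 81) = -7241 - 1*(-50) = -7241 + 50 = -7191)
r(C, l) = (-1 + l)**2
Z - r(-5, 149) = -7191 - (-1 + 149)**2 = -7191 - 1*148**2 = -7191 - 1*21904 = -7191 - 21904 = -29095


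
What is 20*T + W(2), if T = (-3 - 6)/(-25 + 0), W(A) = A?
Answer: 46/5 ≈ 9.2000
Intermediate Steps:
T = 9/25 (T = -9/(-25) = -9*(-1/25) = 9/25 ≈ 0.36000)
20*T + W(2) = 20*(9/25) + 2 = 36/5 + 2 = 46/5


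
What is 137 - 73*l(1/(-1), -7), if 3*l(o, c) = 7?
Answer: -100/3 ≈ -33.333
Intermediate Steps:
l(o, c) = 7/3 (l(o, c) = (⅓)*7 = 7/3)
137 - 73*l(1/(-1), -7) = 137 - 73*7/3 = 137 - 511/3 = -100/3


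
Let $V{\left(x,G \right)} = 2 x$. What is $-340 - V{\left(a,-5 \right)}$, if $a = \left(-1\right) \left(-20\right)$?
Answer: $-380$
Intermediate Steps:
$a = 20$
$-340 - V{\left(a,-5 \right)} = -340 - 2 \cdot 20 = -340 - 40 = -380$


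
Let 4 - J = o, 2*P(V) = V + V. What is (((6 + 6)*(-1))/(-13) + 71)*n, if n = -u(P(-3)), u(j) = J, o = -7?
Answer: -10285/13 ≈ -791.15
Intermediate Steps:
P(V) = V (P(V) = (V + V)/2 = (2*V)/2 = V)
J = 11 (J = 4 - 1*(-7) = 4 + 7 = 11)
u(j) = 11
n = -11 (n = -1*11 = -11)
(((6 + 6)*(-1))/(-13) + 71)*n = (((6 + 6)*(-1))/(-13) + 71)*(-11) = ((12*(-1))*(-1/13) + 71)*(-11) = (-12*(-1/13) + 71)*(-11) = (12/13 + 71)*(-11) = (935/13)*(-11) = -10285/13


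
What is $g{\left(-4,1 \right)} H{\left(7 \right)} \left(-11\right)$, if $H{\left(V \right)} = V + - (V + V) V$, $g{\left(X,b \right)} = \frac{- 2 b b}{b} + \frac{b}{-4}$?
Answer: $- \frac{9009}{4} \approx -2252.3$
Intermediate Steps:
$g{\left(X,b \right)} = - \frac{9 b}{4}$ ($g{\left(X,b \right)} = \frac{\left(-2\right) b^{2}}{b} + b \left(- \frac{1}{4}\right) = - 2 b - \frac{b}{4} = - \frac{9 b}{4}$)
$H{\left(V \right)} = V - 2 V^{2}$ ($H{\left(V \right)} = V + - 2 V V = V - 2 V^{2}$)
$g{\left(-4,1 \right)} H{\left(7 \right)} \left(-11\right) = \left(- \frac{9}{4}\right) 1 \cdot 7 \left(1 - 14\right) \left(-11\right) = - \frac{9 \cdot 7 \left(1 - 14\right)}{4} \left(-11\right) = - \frac{9 \cdot 7 \left(-13\right)}{4} \left(-11\right) = \left(- \frac{9}{4}\right) \left(-91\right) \left(-11\right) = \frac{819}{4} \left(-11\right) = - \frac{9009}{4}$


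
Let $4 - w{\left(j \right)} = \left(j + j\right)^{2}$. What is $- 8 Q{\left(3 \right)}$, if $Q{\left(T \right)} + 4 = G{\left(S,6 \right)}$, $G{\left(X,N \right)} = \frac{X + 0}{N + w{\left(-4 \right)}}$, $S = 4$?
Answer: $\frac{880}{27} \approx 32.593$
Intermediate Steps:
$w{\left(j \right)} = 4 - 4 j^{2}$ ($w{\left(j \right)} = 4 - \left(j + j\right)^{2} = 4 - \left(2 j\right)^{2} = 4 - 4 j^{2}$)
$G{\left(X,N \right)} = \frac{X}{-60 + N}$ ($G{\left(X,N \right)} = \frac{X + 0}{N + \left(4 - 4 \left(-4\right)^{2}\right)} = \frac{X}{N + \left(4 - 64\right)} = \frac{X}{N - 60} = \frac{X}{-60 + N}$)
$Q{\left(T \right)} = - \frac{110}{27}$ ($Q{\left(T \right)} = -4 + \frac{4}{-60 + 6} = -4 + \frac{4}{-54} = -4 + 4 \left(- \frac{1}{54}\right) = -4 - \frac{2}{27} = - \frac{110}{27}$)
$- 8 Q{\left(3 \right)} = \left(-8\right) \left(- \frac{110}{27}\right) = \frac{880}{27}$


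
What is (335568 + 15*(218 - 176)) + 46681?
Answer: 382879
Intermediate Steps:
(335568 + 15*(218 - 176)) + 46681 = (335568 + 15*42) + 46681 = (335568 + 630) + 46681 = 336198 + 46681 = 382879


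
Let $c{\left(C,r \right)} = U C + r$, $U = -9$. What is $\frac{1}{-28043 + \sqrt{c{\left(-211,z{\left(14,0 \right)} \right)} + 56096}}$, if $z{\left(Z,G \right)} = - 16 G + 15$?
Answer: $- \frac{28043}{786351839} - \frac{\sqrt{58010}}{786351839} \approx -3.5968 \cdot 10^{-5}$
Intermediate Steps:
$z{\left(Z,G \right)} = 15 - 16 G$
$c{\left(C,r \right)} = r - 9 C$ ($c{\left(C,r \right)} = - 9 C + r = r - 9 C$)
$\frac{1}{-28043 + \sqrt{c{\left(-211,z{\left(14,0 \right)} \right)} + 56096}} = \frac{1}{-28043 + \sqrt{\left(\left(15 - 0\right) - -1899\right) + 56096}} = \frac{1}{-28043 + \sqrt{\left(\left(15 + 0\right) + 1899\right) + 56096}} = \frac{1}{-28043 + \sqrt{\left(15 + 1899\right) + 56096}} = \frac{1}{-28043 + \sqrt{1914 + 56096}} = \frac{1}{-28043 + \sqrt{58010}}$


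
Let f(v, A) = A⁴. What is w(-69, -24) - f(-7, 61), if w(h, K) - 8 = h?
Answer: -13845902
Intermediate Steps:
w(h, K) = 8 + h
w(-69, -24) - f(-7, 61) = (8 - 69) - 1*61⁴ = -61 - 1*13845841 = -61 - 13845841 = -13845902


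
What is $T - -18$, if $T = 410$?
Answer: $428$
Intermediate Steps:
$T - -18 = 410 - -18 = 410 + 18 = 428$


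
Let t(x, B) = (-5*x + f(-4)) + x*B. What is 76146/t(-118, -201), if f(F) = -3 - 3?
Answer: 38073/12151 ≈ 3.1333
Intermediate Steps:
f(F) = -6
t(x, B) = -6 - 5*x + B*x (t(x, B) = (-5*x - 6) + x*B = (-6 - 5*x) + B*x = -6 - 5*x + B*x)
76146/t(-118, -201) = 76146/(-6 - 5*(-118) - 201*(-118)) = 76146/(-6 + 590 + 23718) = 76146/24302 = 76146*(1/24302) = 38073/12151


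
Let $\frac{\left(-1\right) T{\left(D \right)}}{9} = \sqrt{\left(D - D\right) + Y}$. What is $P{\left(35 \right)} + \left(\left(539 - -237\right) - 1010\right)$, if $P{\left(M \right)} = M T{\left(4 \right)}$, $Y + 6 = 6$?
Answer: $-234$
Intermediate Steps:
$Y = 0$ ($Y = -6 + 6 = 0$)
$T{\left(D \right)} = 0$ ($T{\left(D \right)} = - 9 \sqrt{\left(D - D\right) + 0} = - 9 \sqrt{0 + 0} = - 9 \sqrt{0} = \left(-9\right) 0 = 0$)
$P{\left(M \right)} = 0$ ($P{\left(M \right)} = M 0 = 0$)
$P{\left(35 \right)} + \left(\left(539 - -237\right) - 1010\right) = 0 + \left(\left(539 - -237\right) - 1010\right) = 0 + \left(\left(539 + \left(-565 + 802\right)\right) - 1010\right) = 0 + \left(\left(539 + 237\right) - 1010\right) = 0 + \left(776 - 1010\right) = 0 - 234 = -234$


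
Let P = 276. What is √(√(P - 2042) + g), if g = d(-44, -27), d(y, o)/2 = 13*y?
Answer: √(-1144 + I*√1766) ≈ 0.6211 + 33.829*I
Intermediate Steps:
d(y, o) = 26*y (d(y, o) = 2*(13*y) = 26*y)
g = -1144 (g = 26*(-44) = -1144)
√(√(P - 2042) + g) = √(√(276 - 2042) - 1144) = √(√(-1766) - 1144) = √(I*√1766 - 1144) = √(-1144 + I*√1766)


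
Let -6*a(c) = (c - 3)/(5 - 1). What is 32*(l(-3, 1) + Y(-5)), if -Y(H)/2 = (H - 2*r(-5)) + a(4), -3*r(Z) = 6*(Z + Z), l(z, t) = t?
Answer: 8744/3 ≈ 2914.7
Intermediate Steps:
r(Z) = -4*Z (r(Z) = -2*(Z + Z) = -2*2*Z = -4*Z)
a(c) = ⅛ - c/24 (a(c) = -(c - 3)/(6*(5 - 1)) = -(-3 + c)/(6*4) = -(-¾ + c/4)/6 = ⅛ - c/24)
Y(H) = 961/12 - 2*H (Y(H) = -2*((H - (-8)*(-5)) + (⅛ - 1/24*4)) = -2*((H - 2*20) + (⅛ - ⅙)) = -2*((H - 40) - 1/24) = -2*((-40 + H) - 1/24) = -2*(-961/24 + H) = 961/12 - 2*H)
32*(l(-3, 1) + Y(-5)) = 32*(1 + (961/12 - 2*(-5))) = 32*(1 + (961/12 + 10)) = 32*(1 + 1081/12) = 32*(1093/12) = 8744/3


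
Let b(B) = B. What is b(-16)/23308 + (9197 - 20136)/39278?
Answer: -63898665/228872906 ≈ -0.27919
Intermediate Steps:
b(-16)/23308 + (9197 - 20136)/39278 = -16/23308 + (9197 - 20136)/39278 = -16*1/23308 - 10939*1/39278 = -4/5827 - 10939/39278 = -63898665/228872906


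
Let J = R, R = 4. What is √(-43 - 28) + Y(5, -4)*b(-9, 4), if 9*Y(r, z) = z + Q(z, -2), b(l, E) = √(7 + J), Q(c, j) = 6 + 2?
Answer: 4*√11/9 + I*√71 ≈ 1.4741 + 8.4261*I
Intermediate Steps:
J = 4
Q(c, j) = 8
b(l, E) = √11 (b(l, E) = √(7 + 4) = √11)
Y(r, z) = 8/9 + z/9 (Y(r, z) = (z + 8)/9 = (8 + z)/9 = 8/9 + z/9)
√(-43 - 28) + Y(5, -4)*b(-9, 4) = √(-43 - 28) + (8/9 + (⅑)*(-4))*√11 = √(-71) + (8/9 - 4/9)*√11 = I*√71 + 4*√11/9 = 4*√11/9 + I*√71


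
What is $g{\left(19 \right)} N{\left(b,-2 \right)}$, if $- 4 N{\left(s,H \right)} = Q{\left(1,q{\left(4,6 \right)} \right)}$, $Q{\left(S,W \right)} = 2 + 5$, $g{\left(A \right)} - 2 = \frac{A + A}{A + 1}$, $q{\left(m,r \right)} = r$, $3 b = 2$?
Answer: $- \frac{273}{40} \approx -6.825$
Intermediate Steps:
$b = \frac{2}{3}$ ($b = \frac{1}{3} \cdot 2 = \frac{2}{3} \approx 0.66667$)
$g{\left(A \right)} = 2 + \frac{2 A}{1 + A}$ ($g{\left(A \right)} = 2 + \frac{A + A}{A + 1} = 2 + \frac{2 A}{1 + A}$)
$Q{\left(S,W \right)} = 7$
$N{\left(s,H \right)} = - \frac{7}{4}$ ($N{\left(s,H \right)} = \left(- \frac{1}{4}\right) 7 = - \frac{7}{4}$)
$g{\left(19 \right)} N{\left(b,-2 \right)} = \frac{2 \left(1 + 2 \cdot 19\right)}{1 + 19} \left(- \frac{7}{4}\right) = \frac{2 \left(1 + 38\right)}{20} \left(- \frac{7}{4}\right) = 2 \cdot \frac{1}{20} \cdot 39 \left(- \frac{7}{4}\right) = \frac{39}{10} \left(- \frac{7}{4}\right) = - \frac{273}{40}$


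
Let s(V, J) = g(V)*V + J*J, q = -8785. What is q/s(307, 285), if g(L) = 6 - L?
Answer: 8785/11182 ≈ 0.78564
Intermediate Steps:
s(V, J) = J**2 + V*(6 - V) (s(V, J) = (6 - V)*V + J*J = V*(6 - V) + J**2 = J**2 + V*(6 - V))
q/s(307, 285) = -8785/(285**2 - 1*307*(-6 + 307)) = -8785/(81225 - 1*307*301) = -8785/(81225 - 92407) = -8785/(-11182) = -8785*(-1/11182) = 8785/11182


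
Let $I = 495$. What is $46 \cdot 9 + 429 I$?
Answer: $212769$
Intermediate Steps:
$46 \cdot 9 + 429 I = 46 \cdot 9 + 429 \cdot 495 = 414 + 212355 = 212769$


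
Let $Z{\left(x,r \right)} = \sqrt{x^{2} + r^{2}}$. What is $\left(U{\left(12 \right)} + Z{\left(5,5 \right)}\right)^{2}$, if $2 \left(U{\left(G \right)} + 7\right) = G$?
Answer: $51 - 10 \sqrt{2} \approx 36.858$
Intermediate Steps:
$U{\left(G \right)} = -7 + \frac{G}{2}$
$Z{\left(x,r \right)} = \sqrt{r^{2} + x^{2}}$
$\left(U{\left(12 \right)} + Z{\left(5,5 \right)}\right)^{2} = \left(\left(-7 + \frac{1}{2} \cdot 12\right) + \sqrt{5^{2} + 5^{2}}\right)^{2} = \left(\left(-7 + 6\right) + \sqrt{25 + 25}\right)^{2} = \left(-1 + \sqrt{50}\right)^{2} = \left(-1 + 5 \sqrt{2}\right)^{2}$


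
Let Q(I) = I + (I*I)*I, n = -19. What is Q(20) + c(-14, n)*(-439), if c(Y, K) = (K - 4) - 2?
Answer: 18995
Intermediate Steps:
c(Y, K) = -6 + K (c(Y, K) = (-4 + K) - 2 = -6 + K)
Q(I) = I + I**3 (Q(I) = I + I**2*I = I + I**3)
Q(20) + c(-14, n)*(-439) = (20 + 20**3) + (-6 - 19)*(-439) = (20 + 8000) - 25*(-439) = 8020 + 10975 = 18995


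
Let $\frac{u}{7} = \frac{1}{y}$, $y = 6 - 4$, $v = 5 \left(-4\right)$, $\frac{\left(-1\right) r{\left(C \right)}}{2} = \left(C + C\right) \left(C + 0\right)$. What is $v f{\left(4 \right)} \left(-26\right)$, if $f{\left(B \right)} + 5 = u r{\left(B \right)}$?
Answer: $-119080$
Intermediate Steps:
$r{\left(C \right)} = - 4 C^{2}$ ($r{\left(C \right)} = - 2 \left(C + C\right) \left(C + 0\right) = - 2 \cdot 2 C C = - 2 \cdot 2 C^{2} = - 4 C^{2}$)
$v = -20$
$y = 2$
$u = \frac{7}{2} \approx 3.5$
$f{\left(B \right)} = -5 - 14 B^{2}$ ($f{\left(B \right)} = -5 + \frac{7 \left(- 4 B^{2}\right)}{2} = -5 - 14 B^{2}$)
$v f{\left(4 \right)} \left(-26\right) = - 20 \left(-5 - 14 \cdot 4^{2}\right) \left(-26\right) = - 20 \left(-5 - 224\right) \left(-26\right) = \left(-20\right) \left(-229\right) \left(-26\right) = 4580 \left(-26\right) = -119080$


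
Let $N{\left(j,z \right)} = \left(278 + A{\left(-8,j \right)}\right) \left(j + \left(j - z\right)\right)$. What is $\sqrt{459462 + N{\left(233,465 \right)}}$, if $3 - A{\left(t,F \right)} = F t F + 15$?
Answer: $2 \sqrt{223510} \approx 945.54$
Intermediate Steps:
$A{\left(t,F \right)} = -12 - t F^{2}$ ($A{\left(t,F \right)} = 3 - \left(F t F + 15\right) = 3 - \left(t F^{2} + 15\right) = 3 - \left(15 + t F^{2}\right) = -12 - t F^{2}$)
$N{\left(j,z \right)} = \left(266 + 8 j^{2}\right) \left(- z + 2 j\right)$ ($N{\left(j,z \right)} = \left(278 - \left(12 - 8 j^{2}\right)\right) \left(j + \left(j - z\right)\right) = \left(278 + \left(-12 + 8 j^{2}\right)\right) \left(- z + 2 j\right) = \left(266 + 8 j^{2}\right) \left(- z + 2 j\right)$)
$\sqrt{459462 + N{\left(233,465 \right)}} = \sqrt{459462 + \left(\left(-266\right) 465 + 16 \cdot 233^{3} + 532 \cdot 233 - 3720 \cdot 233^{2}\right)} = \sqrt{459462 + \left(-123690 + 16 \cdot 12649337 + 123956 - 3720 \cdot 54289\right)} = \sqrt{459462 + \left(-123690 + 202389392 + 123956 - 201955080\right)} = \sqrt{459462 + 434578} = \sqrt{894040} = 2 \sqrt{223510}$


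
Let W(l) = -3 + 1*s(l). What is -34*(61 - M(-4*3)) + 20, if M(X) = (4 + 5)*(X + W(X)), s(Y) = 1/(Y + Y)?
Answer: -26627/4 ≈ -6656.8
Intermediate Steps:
s(Y) = 1/(2*Y)
W(l) = -3 + 1/(2*l) (W(l) = -3 + 1*(1/(2*l)) = -3 + 1/(2*l))
M(X) = -27 + 9*X + 9/(2*X) (M(X) = (4 + 5)*(X + (-3 + 1/(2*X))) = 9*(-3 + X + 1/(2*X)) = -27 + 9*X + 9/(2*X))
-34*(61 - M(-4*3)) + 20 = -34*(61 - (-27 + 9*(-4*3) + 9/(2*((-4*3))))) + 20 = -34*(61 - (-27 + 9*(-12) + (9/2)/(-12))) + 20 = -34*(61 - (-27 - 108 + (9/2)*(-1/12))) + 20 = -34*(61 - (-27 - 108 - 3/8)) + 20 = -34*(61 - 1*(-1083/8)) + 20 = -34*(61 + 1083/8) + 20 = -34*1571/8 + 20 = -26707/4 + 20 = -26627/4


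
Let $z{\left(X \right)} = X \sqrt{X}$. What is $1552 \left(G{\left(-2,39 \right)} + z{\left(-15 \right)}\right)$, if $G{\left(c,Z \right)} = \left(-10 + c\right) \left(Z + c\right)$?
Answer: $-689088 - 23280 i \sqrt{15} \approx -6.8909 \cdot 10^{5} - 90163.0 i$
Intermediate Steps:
$z{\left(X \right)} = X^{\frac{3}{2}}$
$1552 \left(G{\left(-2,39 \right)} + z{\left(-15 \right)}\right) = 1552 \left(\left(\left(-2\right)^{2} - 390 - -20 + 39 \left(-2\right)\right) + \left(-15\right)^{\frac{3}{2}}\right) = 1552 \left(\left(4 - 390 + 20 - 78\right) - 15 i \sqrt{15}\right) = 1552 \left(-444 - 15 i \sqrt{15}\right) = -689088 - 23280 i \sqrt{15}$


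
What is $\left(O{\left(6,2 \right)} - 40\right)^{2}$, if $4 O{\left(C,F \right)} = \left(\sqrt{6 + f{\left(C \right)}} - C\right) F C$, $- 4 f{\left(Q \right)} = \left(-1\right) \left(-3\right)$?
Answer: $\frac{13645}{4} - 174 \sqrt{21} \approx 2613.9$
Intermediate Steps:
$f{\left(Q \right)} = - \frac{3}{4}$ ($f{\left(Q \right)} = - \frac{\left(-1\right) \left(-3\right)}{4} = \left(- \frac{1}{4}\right) 3 = - \frac{3}{4}$)
$O{\left(C,F \right)} = \frac{C F \left(\frac{\sqrt{21}}{2} - C\right)}{4}$ ($O{\left(C,F \right)} = \frac{\left(\sqrt{6 - \frac{3}{4}} - C\right) F C}{4} = \frac{\left(\sqrt{\frac{21}{4}} - C\right) F C}{4} = \frac{\left(\frac{\sqrt{21}}{2} - C\right) F C}{4} = \frac{F \left(\frac{\sqrt{21}}{2} - C\right) C}{4} = \frac{C F \left(\frac{\sqrt{21}}{2} - C\right)}{4}$)
$\left(O{\left(6,2 \right)} - 40\right)^{2} = \left(\frac{1}{8} \cdot 6 \cdot 2 \left(\sqrt{21} - 12\right) - 40\right)^{2} = \left(\frac{1}{8} \cdot 6 \cdot 2 \left(-12 + \sqrt{21}\right) - 40\right)^{2} = \left(\left(-18 + \frac{3 \sqrt{21}}{2}\right) - 40\right)^{2} = \left(-58 + \frac{3 \sqrt{21}}{2}\right)^{2}$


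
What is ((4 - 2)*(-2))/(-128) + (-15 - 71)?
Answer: -2751/32 ≈ -85.969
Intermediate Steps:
((4 - 2)*(-2))/(-128) + (-15 - 71) = -(-2)/64 - 86 = -1/128*(-4) - 86 = 1/32 - 86 = -2751/32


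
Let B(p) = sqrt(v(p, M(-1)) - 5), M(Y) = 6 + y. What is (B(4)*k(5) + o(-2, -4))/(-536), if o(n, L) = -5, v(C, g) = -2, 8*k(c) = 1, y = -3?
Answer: 5/536 - I*sqrt(7)/4288 ≈ 0.0093284 - 0.00061701*I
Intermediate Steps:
k(c) = 1/8 (k(c) = (1/8)*1 = 1/8)
M(Y) = 3 (M(Y) = 6 - 3 = 3)
B(p) = I*sqrt(7) (B(p) = sqrt(-2 - 5) = sqrt(-7) = I*sqrt(7))
(B(4)*k(5) + o(-2, -4))/(-536) = ((I*sqrt(7))*(1/8) - 5)/(-536) = (I*sqrt(7)/8 - 5)*(-1/536) = (-5 + I*sqrt(7)/8)*(-1/536) = 5/536 - I*sqrt(7)/4288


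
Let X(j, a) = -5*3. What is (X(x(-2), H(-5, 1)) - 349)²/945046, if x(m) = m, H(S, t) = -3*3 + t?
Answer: 66248/472523 ≈ 0.14020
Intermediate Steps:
H(S, t) = -9 + t
X(j, a) = -15
(X(x(-2), H(-5, 1)) - 349)²/945046 = (-15 - 349)²/945046 = (-364)²*(1/945046) = 132496*(1/945046) = 66248/472523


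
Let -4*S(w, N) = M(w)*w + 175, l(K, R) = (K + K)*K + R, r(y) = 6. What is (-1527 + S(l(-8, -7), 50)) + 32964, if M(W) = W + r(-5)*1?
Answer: 55103/2 ≈ 27552.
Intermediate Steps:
l(K, R) = R + 2*K² (l(K, R) = (2*K)*K + R = 2*K² + R = R + 2*K²)
M(W) = 6 + W (M(W) = W + 6*1 = W + 6 = 6 + W)
S(w, N) = -175/4 - w*(6 + w)/4 (S(w, N) = -((6 + w)*w + 175)/4 = -(w*(6 + w) + 175)/4 = -(175 + w*(6 + w))/4 = -175/4 - w*(6 + w)/4)
(-1527 + S(l(-8, -7), 50)) + 32964 = (-1527 + (-175/4 - (-7 + 2*(-8)²)*(6 + (-7 + 2*(-8)²))/4)) + 32964 = (-1527 + (-175/4 - (-7 + 2*64)*(6 + (-7 + 2*64))/4)) + 32964 = (-1527 + (-175/4 - (-7 + 128)*(6 + (-7 + 128))/4)) + 32964 = (-1527 + (-175/4 - ¼*121*(6 + 121))) + 32964 = (-1527 + (-175/4 - ¼*121*127)) + 32964 = (-1527 + (-175/4 - 15367/4)) + 32964 = (-1527 - 7771/2) + 32964 = -10825/2 + 32964 = 55103/2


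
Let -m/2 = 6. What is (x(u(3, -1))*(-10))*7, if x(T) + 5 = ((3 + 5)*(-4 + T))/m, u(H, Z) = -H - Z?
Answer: 70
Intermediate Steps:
m = -12 (m = -2*6 = -12)
x(T) = -7/3 - 2*T/3 (x(T) = -5 + ((3 + 5)*(-4 + T))/(-12) = -5 + (8*(-4 + T))*(-1/12) = -5 + (-32 + 8*T)*(-1/12) = -5 + (8/3 - 2*T/3) = -7/3 - 2*T/3)
(x(u(3, -1))*(-10))*7 = ((-7/3 - 2*(-1*3 - 1*(-1))/3)*(-10))*7 = ((-7/3 - 2*(-3 + 1)/3)*(-10))*7 = ((-7/3 - 2/3*(-2))*(-10))*7 = ((-7/3 + 4/3)*(-10))*7 = -1*(-10)*7 = 10*7 = 70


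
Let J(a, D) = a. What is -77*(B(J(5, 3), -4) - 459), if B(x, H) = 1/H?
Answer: 141449/4 ≈ 35362.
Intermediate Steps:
-77*(B(J(5, 3), -4) - 459) = -77*(1/(-4) - 459) = -77*(-¼ - 459) = -77*(-1837/4) = 141449/4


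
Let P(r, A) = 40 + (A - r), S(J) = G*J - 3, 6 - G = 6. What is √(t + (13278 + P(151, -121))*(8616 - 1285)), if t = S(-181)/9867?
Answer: 9*√12772717940697/3289 ≈ 9779.6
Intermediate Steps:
G = 0 (G = 6 - 1*6 = 6 - 6 = 0)
S(J) = -3 (S(J) = 0*J - 3 = 0 - 3 = -3)
P(r, A) = 40 + A - r
t = -1/3289 (t = -3/9867 = -3*1/9867 = -1/3289 ≈ -0.00030404)
√(t + (13278 + P(151, -121))*(8616 - 1285)) = √(-1/3289 + (13278 + (40 - 121 - 1*151))*(8616 - 1285)) = √(-1/3289 + (13278 + (40 - 121 - 151))*7331) = √(-1/3289 + (13278 - 232)*7331) = √(-1/3289 + 13046*7331) = √(-1/3289 + 95640226) = √(314560703313/3289) = 9*√12772717940697/3289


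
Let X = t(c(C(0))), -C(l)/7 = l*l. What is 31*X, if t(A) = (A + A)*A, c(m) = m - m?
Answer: 0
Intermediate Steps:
C(l) = -7*l² (C(l) = -7*l*l = -7*l²)
c(m) = 0
t(A) = 2*A² (t(A) = (2*A)*A = 2*A²)
X = 0 (X = 2*0² = 2*0 = 0)
31*X = 31*0 = 0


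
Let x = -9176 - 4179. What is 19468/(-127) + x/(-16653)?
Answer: -322504519/2114931 ≈ -152.49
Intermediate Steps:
x = -13355
19468/(-127) + x/(-16653) = 19468/(-127) - 13355/(-16653) = 19468*(-1/127) - 13355*(-1/16653) = -19468/127 + 13355/16653 = -322504519/2114931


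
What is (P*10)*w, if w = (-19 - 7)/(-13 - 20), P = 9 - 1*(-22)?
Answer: 8060/33 ≈ 244.24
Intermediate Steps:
P = 31 (P = 9 + 22 = 31)
w = 26/33 (w = -26/(-33) = -26*(-1/33) = 26/33 ≈ 0.78788)
(P*10)*w = (31*10)*(26/33) = 310*(26/33) = 8060/33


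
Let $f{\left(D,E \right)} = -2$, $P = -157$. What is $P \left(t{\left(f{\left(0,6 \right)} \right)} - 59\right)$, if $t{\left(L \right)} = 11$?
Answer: $7536$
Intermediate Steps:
$P \left(t{\left(f{\left(0,6 \right)} \right)} - 59\right) = - 157 \left(11 - 59\right) = \left(-157\right) \left(-48\right) = 7536$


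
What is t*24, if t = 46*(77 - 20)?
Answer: 62928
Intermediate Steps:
t = 2622 (t = 46*57 = 2622)
t*24 = 2622*24 = 62928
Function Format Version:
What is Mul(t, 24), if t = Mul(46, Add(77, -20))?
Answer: 62928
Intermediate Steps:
t = 2622 (t = Mul(46, 57) = 2622)
Mul(t, 24) = Mul(2622, 24) = 62928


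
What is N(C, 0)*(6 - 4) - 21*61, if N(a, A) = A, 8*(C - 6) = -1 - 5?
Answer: -1281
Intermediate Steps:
C = 21/4 (C = 6 + (-1 - 5)/8 = 6 + (⅛)*(-6) = 6 - ¾ = 21/4 ≈ 5.2500)
N(C, 0)*(6 - 4) - 21*61 = 0*(6 - 4) - 21*61 = 0*2 - 1281 = 0 - 1281 = -1281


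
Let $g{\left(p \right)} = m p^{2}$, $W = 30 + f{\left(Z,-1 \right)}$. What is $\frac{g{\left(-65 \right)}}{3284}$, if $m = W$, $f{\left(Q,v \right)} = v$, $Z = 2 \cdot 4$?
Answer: $\frac{122525}{3284} \approx 37.31$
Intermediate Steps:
$Z = 8$
$W = 29$ ($W = 30 - 1 = 29$)
$m = 29$
$g{\left(p \right)} = 29 p^{2}$
$\frac{g{\left(-65 \right)}}{3284} = \frac{29 \left(-65\right)^{2}}{3284} = 29 \cdot 4225 \cdot \frac{1}{3284} = 122525 \cdot \frac{1}{3284} = \frac{122525}{3284}$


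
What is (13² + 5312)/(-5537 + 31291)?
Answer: 5481/25754 ≈ 0.21282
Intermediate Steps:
(13² + 5312)/(-5537 + 31291) = (169 + 5312)/25754 = 5481*(1/25754) = 5481/25754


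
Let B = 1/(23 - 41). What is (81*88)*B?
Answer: -396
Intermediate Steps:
B = -1/18 (B = 1/(-18) = -1/18 ≈ -0.055556)
(81*88)*B = (81*88)*(-1/18) = 7128*(-1/18) = -396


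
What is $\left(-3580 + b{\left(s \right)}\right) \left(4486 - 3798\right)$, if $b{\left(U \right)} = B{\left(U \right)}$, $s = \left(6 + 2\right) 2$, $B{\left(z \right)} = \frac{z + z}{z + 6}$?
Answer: $- \frac{27082432}{11} \approx -2.462 \cdot 10^{6}$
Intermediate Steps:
$B{\left(z \right)} = \frac{2 z}{6 + z}$
$s = 16$ ($s = 8 \cdot 2 = 16$)
$b{\left(U \right)} = \frac{2 U}{6 + U}$
$\left(-3580 + b{\left(s \right)}\right) \left(4486 - 3798\right) = \left(-3580 + 2 \cdot 16 \frac{1}{6 + 16}\right) \left(4486 - 3798\right) = \left(-3580 + 2 \cdot 16 \cdot \frac{1}{22}\right) 688 = \left(-3580 + \frac{16}{11}\right) 688 = \left(- \frac{39364}{11}\right) 688 = - \frac{27082432}{11}$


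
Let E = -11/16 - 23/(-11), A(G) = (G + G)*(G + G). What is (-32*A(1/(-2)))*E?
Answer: -494/11 ≈ -44.909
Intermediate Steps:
A(G) = 4*G² (A(G) = (2*G)*(2*G) = 4*G²)
E = 247/176 (E = -11*1/16 - 23*(-1/11) = -11/16 + 23/11 = 247/176 ≈ 1.4034)
(-32*A(1/(-2)))*E = -128*(1/(-2))²*(247/176) = -128*(1*(-½))²*(247/176) = -128*(-½)²*(247/176) = -128/4*(247/176) = -32*1*(247/176) = -32*247/176 = -494/11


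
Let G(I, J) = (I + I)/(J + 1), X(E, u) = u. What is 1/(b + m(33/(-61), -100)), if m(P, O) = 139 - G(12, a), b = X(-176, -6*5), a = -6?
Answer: 5/569 ≈ 0.0087873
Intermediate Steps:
G(I, J) = 2*I/(1 + J) (G(I, J) = (2*I)/(1 + J) = 2*I/(1 + J))
b = -30 (b = -6*5 = -30)
m(P, O) = 719/5 (m(P, O) = 139 - 2*12/(1 - 6) = 139 - 2*12/(-5) = 139 - 2*12*(-1)/5 = 139 - 1*(-24/5) = 139 + 24/5 = 719/5)
1/(b + m(33/(-61), -100)) = 1/(-30 + 719/5) = 1/(569/5) = 5/569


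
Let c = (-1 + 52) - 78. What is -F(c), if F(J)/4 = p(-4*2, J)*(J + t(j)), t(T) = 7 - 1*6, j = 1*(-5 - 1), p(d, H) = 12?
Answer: 1248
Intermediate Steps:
c = -27 (c = 51 - 78 = -27)
j = -6 (j = 1*(-6) = -6)
t(T) = 1 (t(T) = 7 - 6 = 1)
F(J) = 48 + 48*J (F(J) = 4*(12*(J + 1)) = 4*(12*(1 + J)) = 4*(12 + 12*J) = 48 + 48*J)
-F(c) = -(48 + 48*(-27)) = -(48 - 1296) = -1*(-1248) = 1248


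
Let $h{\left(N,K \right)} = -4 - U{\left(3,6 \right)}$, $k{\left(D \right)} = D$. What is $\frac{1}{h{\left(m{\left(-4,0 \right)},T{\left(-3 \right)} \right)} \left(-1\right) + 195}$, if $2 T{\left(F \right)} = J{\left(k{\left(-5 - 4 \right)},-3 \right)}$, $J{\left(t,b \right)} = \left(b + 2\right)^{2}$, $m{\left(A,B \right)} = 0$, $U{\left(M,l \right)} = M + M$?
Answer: $\frac{1}{205} \approx 0.0048781$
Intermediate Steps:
$U{\left(M,l \right)} = 2 M$
$J{\left(t,b \right)} = \left(2 + b\right)^{2}$
$T{\left(F \right)} = \frac{1}{2}$ ($T{\left(F \right)} = \frac{\left(2 - 3\right)^{2}}{2} = \frac{\left(-1\right)^{2}}{2} = \frac{1}{2} \cdot 1 = \frac{1}{2}$)
$h{\left(N,K \right)} = -10$ ($h{\left(N,K \right)} = -4 - 2 \cdot 3 = -4 - 6 = -10$)
$\frac{1}{h{\left(m{\left(-4,0 \right)},T{\left(-3 \right)} \right)} \left(-1\right) + 195} = \frac{1}{\left(-10\right) \left(-1\right) + 195} = \frac{1}{10 + 195} = \frac{1}{205}$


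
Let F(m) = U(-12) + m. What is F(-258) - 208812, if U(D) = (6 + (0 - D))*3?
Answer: -209016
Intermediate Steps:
U(D) = 18 - 3*D (U(D) = (6 - D)*3 = 18 - 3*D)
F(m) = 54 + m (F(m) = (18 - 3*(-12)) + m = (18 + 36) + m = 54 + m)
F(-258) - 208812 = (54 - 258) - 208812 = -204 - 208812 = -209016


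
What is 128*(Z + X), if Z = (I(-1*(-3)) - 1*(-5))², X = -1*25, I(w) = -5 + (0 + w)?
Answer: -2048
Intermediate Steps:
I(w) = -5 + w
X = -25
Z = 9 (Z = ((-5 - 1*(-3)) - 1*(-5))² = ((-5 + 3) + 5)² = (-2 + 5)² = 3² = 9)
128*(Z + X) = 128*(9 - 25) = 128*(-16) = -2048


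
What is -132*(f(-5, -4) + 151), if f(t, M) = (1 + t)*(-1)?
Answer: -20460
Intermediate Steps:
f(t, M) = -1 - t
-132*(f(-5, -4) + 151) = -132*((-1 - 1*(-5)) + 151) = -132*((-1 + 5) + 151) = -132*(4 + 151) = -132*155 = -20460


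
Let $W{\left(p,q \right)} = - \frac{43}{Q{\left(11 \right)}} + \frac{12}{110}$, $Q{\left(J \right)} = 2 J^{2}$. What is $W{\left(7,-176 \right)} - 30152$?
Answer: $- \frac{36484003}{1210} \approx -30152.0$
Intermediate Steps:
$W{\left(p,q \right)} = - \frac{83}{1210}$ ($W{\left(p,q \right)} = - \frac{43}{2 \cdot 11^{2}} + \frac{12}{110} = - \frac{43}{2 \cdot 121} + 12 \cdot \frac{1}{110} = - \frac{43}{242} + \frac{6}{55} = - \frac{83}{1210}$)
$W{\left(7,-176 \right)} - 30152 = - \frac{83}{1210} - 30152 = - \frac{36484003}{1210}$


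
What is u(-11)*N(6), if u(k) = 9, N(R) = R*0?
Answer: 0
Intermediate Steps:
N(R) = 0
u(-11)*N(6) = 9*0 = 0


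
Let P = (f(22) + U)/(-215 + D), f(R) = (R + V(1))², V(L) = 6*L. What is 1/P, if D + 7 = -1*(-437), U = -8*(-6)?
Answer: 215/832 ≈ 0.25841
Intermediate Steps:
f(R) = (6 + R)² (f(R) = (R + 6*1)² = (R + 6)² = (6 + R)²)
U = 48
D = 430 (D = -7 - 1*(-437) = -7 + 437 = 430)
P = 832/215 (P = ((6 + 22)² + 48)/(-215 + 430) = (28² + 48)/215 = (784 + 48)*(1/215) = 832*(1/215) = 832/215 ≈ 3.8698)
1/P = 1/(832/215) = 215/832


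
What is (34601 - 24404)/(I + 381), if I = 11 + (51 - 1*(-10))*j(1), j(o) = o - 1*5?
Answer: 10197/148 ≈ 68.899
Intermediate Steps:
j(o) = -5 + o (j(o) = o - 5 = -5 + o)
I = -233 (I = 11 + (51 - 1*(-10))*(-5 + 1) = 11 + (51 + 10)*(-4) = 11 + 61*(-4) = 11 - 244 = -233)
(34601 - 24404)/(I + 381) = (34601 - 24404)/(-233 + 381) = 10197/148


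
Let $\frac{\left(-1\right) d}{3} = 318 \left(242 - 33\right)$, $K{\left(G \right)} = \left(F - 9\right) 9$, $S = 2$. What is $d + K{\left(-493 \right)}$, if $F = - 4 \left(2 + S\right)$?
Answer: $-199611$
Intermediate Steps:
$F = -16$ ($F = - 4 \left(2 + 2\right) = \left(-4\right) 4 = -16$)
$K{\left(G \right)} = -225$ ($K{\left(G \right)} = \left(-16 - 9\right) 9 = \left(-25\right) 9 = -225$)
$d = -199386$ ($d = - 3 \cdot 318 \left(242 - 33\right) = - 3 \cdot 318 \cdot 209 = \left(-3\right) 66462 = -199386$)
$d + K{\left(-493 \right)} = -199386 - 225 = -199611$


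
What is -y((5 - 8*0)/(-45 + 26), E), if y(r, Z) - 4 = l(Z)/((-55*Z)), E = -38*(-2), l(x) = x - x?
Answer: -4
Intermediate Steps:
l(x) = 0
E = 76
y(r, Z) = 4 (y(r, Z) = 4 + 0/((-55*Z)) = 4 + 0*(-1/(55*Z)) = 4 + 0 = 4)
-y((5 - 8*0)/(-45 + 26), E) = -1*4 = -4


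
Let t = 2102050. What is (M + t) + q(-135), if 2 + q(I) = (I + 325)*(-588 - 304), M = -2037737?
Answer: -105169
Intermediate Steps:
q(I) = -289902 - 892*I (q(I) = -2 + (I + 325)*(-588 - 304) = -2 + (325 + I)*(-892) = -2 + (-289900 - 892*I) = -289902 - 892*I)
(M + t) + q(-135) = (-2037737 + 2102050) + (-289902 - 892*(-135)) = 64313 + (-289902 + 120420) = 64313 - 169482 = -105169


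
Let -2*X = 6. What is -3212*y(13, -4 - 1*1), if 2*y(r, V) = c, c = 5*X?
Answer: 24090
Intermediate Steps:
X = -3 (X = -½*6 = -3)
c = -15 (c = 5*(-3) = -15)
y(r, V) = -15/2 (y(r, V) = (½)*(-15) = -15/2)
-3212*y(13, -4 - 1*1) = -3212*(-15/2) = 24090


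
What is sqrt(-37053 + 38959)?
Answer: sqrt(1906) ≈ 43.658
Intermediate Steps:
sqrt(-37053 + 38959) = sqrt(1906)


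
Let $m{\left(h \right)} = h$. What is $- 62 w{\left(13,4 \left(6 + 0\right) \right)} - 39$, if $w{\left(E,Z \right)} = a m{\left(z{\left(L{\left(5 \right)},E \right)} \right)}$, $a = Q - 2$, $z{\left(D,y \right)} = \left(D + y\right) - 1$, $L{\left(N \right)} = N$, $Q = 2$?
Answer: $-39$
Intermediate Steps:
$z{\left(D,y \right)} = -1 + D + y$
$a = 0$ ($a = 2 - 2 = 0$)
$w{\left(E,Z \right)} = 0$ ($w{\left(E,Z \right)} = 0 \left(-1 + 5 + E\right) = 0 \left(4 + E\right) = 0$)
$- 62 w{\left(13,4 \left(6 + 0\right) \right)} - 39 = \left(-62\right) 0 - 39 = 0 - 39 = -39$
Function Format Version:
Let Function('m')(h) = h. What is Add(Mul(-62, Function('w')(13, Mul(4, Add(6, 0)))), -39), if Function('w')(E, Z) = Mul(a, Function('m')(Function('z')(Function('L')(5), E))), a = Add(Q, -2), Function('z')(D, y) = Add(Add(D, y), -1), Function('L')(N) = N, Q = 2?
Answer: -39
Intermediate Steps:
Function('z')(D, y) = Add(-1, D, y)
a = 0 (a = Add(2, -2) = 0)
Function('w')(E, Z) = 0 (Function('w')(E, Z) = Mul(0, Add(-1, 5, E)) = Mul(0, Add(4, E)) = 0)
Add(Mul(-62, Function('w')(13, Mul(4, Add(6, 0)))), -39) = Add(Mul(-62, 0), -39) = Add(0, -39) = -39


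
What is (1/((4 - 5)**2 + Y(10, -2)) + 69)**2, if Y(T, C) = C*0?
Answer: 4900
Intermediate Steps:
Y(T, C) = 0
(1/((4 - 5)**2 + Y(10, -2)) + 69)**2 = (1/((4 - 5)**2 + 0) + 69)**2 = (1/((-1)**2 + 0) + 69)**2 = (1/(1 + 0) + 69)**2 = (1/1 + 69)**2 = (1 + 69)**2 = 70**2 = 4900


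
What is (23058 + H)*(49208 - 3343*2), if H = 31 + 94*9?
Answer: 1017764070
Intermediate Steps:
H = 877 (H = 31 + 846 = 877)
(23058 + H)*(49208 - 3343*2) = (23058 + 877)*(49208 - 3343*2) = 23935*(49208 - 6686) = 23935*42522 = 1017764070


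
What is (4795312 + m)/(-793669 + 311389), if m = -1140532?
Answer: -60913/8038 ≈ -7.5781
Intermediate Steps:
(4795312 + m)/(-793669 + 311389) = (4795312 - 1140532)/(-793669 + 311389) = 3654780/(-482280) = 3654780*(-1/482280) = -60913/8038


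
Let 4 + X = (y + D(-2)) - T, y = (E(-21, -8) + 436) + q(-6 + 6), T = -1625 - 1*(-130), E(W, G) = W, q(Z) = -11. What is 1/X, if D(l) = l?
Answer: 1/1893 ≈ 0.00052826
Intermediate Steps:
T = -1495 (T = -1625 + 130 = -1495)
y = 404 (y = (-21 + 436) - 11 = 415 - 11 = 404)
X = 1893 (X = -4 + ((404 - 2) - 1*(-1495)) = -4 + (402 + 1495) = -4 + 1897 = 1893)
1/X = 1/1893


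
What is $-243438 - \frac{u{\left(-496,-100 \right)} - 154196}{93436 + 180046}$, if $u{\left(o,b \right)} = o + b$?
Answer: $- \frac{3026170742}{12431} \approx -2.4344 \cdot 10^{5}$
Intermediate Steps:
$u{\left(o,b \right)} = b + o$
$-243438 - \frac{u{\left(-496,-100 \right)} - 154196}{93436 + 180046} = -243438 - \frac{\left(-100 - 496\right) - 154196}{93436 + 180046} = -243438 - \frac{-596 - 154196}{273482} = -243438 - \left(-154792\right) \frac{1}{273482} = -243438 - - \frac{7036}{12431} = -243438 + \frac{7036}{12431} = - \frac{3026170742}{12431}$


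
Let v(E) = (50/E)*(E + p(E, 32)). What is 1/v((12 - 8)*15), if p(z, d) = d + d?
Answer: 3/310 ≈ 0.0096774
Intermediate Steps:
p(z, d) = 2*d
v(E) = 50*(64 + E)/E (v(E) = (50/E)*(E + 2*32) = (50/E)*(E + 64) = (50/E)*(64 + E) = 50*(64 + E)/E)
1/v((12 - 8)*15) = 1/(50 + 3200/(((12 - 8)*15))) = 1/(50 + 3200/((4*15))) = 1/(50 + 3200/60) = 1/(50 + 3200*(1/60)) = 1/(50 + 160/3) = 1/(310/3) = 3/310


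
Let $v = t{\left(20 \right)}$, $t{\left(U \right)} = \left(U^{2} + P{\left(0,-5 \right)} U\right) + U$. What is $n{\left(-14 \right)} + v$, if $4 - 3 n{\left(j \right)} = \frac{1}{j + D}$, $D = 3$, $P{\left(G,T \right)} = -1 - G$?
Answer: $\frac{4415}{11} \approx 401.36$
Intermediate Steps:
$t{\left(U \right)} = U^{2}$ ($t{\left(U \right)} = \left(U^{2} + \left(-1 - 0\right) U\right) + U = \left(U^{2} + \left(-1 + 0\right) U\right) + U = \left(U^{2} - U\right) + U = U^{2}$)
$v = 400$ ($v = 20^{2} = 400$)
$n{\left(j \right)} = \frac{4}{3} - \frac{1}{3 \left(3 + j\right)}$ ($n{\left(j \right)} = \frac{4}{3} - \frac{1}{3 \left(j + 3\right)} = \frac{4}{3} - \frac{1}{3 \left(3 + j\right)}$)
$n{\left(-14 \right)} + v = \frac{11 + 4 \left(-14\right)}{3 \left(3 - 14\right)} + 400 = \frac{11 - 56}{3 \left(-11\right)} + 400 = \frac{1}{3} \left(- \frac{1}{11}\right) \left(-45\right) + 400 = \frac{15}{11} + 400 = \frac{4415}{11}$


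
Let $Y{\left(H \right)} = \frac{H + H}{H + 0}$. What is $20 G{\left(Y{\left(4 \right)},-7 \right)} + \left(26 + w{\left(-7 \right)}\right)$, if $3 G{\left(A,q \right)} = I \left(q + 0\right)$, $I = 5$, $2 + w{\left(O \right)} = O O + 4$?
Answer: $- \frac{469}{3} \approx -156.33$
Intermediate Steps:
$w{\left(O \right)} = 2 + O^{2}$ ($w{\left(O \right)} = -2 + \left(O O + 4\right) = -2 + \left(O^{2} + 4\right) = -2 + \left(4 + O^{2}\right) = 2 + O^{2}$)
$Y{\left(H \right)} = 2$ ($Y{\left(H \right)} = \frac{2 H}{H} = 2$)
$G{\left(A,q \right)} = \frac{5 q}{3}$ ($G{\left(A,q \right)} = \frac{5 \left(q + 0\right)}{3} = \frac{5 q}{3}$)
$20 G{\left(Y{\left(4 \right)},-7 \right)} + \left(26 + w{\left(-7 \right)}\right) = 20 \cdot \frac{5}{3} \left(-7\right) + \left(26 + \left(2 + \left(-7\right)^{2}\right)\right) = 20 \left(- \frac{35}{3}\right) + \left(26 + \left(2 + 49\right)\right) = - \frac{700}{3} + \left(26 + 51\right) = - \frac{700}{3} + 77 = - \frac{469}{3}$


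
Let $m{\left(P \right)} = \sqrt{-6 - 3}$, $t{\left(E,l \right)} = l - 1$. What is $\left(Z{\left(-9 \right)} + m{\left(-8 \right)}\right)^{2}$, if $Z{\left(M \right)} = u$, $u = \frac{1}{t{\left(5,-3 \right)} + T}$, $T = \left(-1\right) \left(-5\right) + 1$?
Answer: $- \frac{35}{4} + 3 i \approx -8.75 + 3.0 i$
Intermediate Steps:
$t{\left(E,l \right)} = -1 + l$
$m{\left(P \right)} = 3 i$ ($m{\left(P \right)} = \sqrt{-9} = 3 i$)
$T = 6$ ($T = 5 + 1 = 6$)
$u = \frac{1}{2}$ ($u = \frac{1}{\left(-1 - 3\right) + 6} = \frac{1}{-4 + 6} = \frac{1}{2} \approx 0.5$)
$Z{\left(M \right)} = \frac{1}{2}$
$\left(Z{\left(-9 \right)} + m{\left(-8 \right)}\right)^{2} = \left(\frac{1}{2} + 3 i\right)^{2}$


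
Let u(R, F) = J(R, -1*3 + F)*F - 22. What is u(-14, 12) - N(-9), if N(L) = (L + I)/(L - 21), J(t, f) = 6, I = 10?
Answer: 1501/30 ≈ 50.033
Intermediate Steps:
u(R, F) = -22 + 6*F (u(R, F) = 6*F - 22 = -22 + 6*F)
N(L) = (10 + L)/(-21 + L) (N(L) = (L + 10)/(L - 21) = (10 + L)/(-21 + L))
u(-14, 12) - N(-9) = (-22 + 6*12) - (10 - 9)/(-21 - 9) = (-22 + 72) - 1/(-30) = 50 - (-1)/30 = 50 - 1*(-1/30) = 50 + 1/30 = 1501/30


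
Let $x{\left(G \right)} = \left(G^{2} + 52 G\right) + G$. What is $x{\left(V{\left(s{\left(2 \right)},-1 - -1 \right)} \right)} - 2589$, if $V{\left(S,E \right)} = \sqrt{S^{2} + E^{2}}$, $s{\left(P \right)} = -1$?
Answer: $-2535$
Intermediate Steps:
$V{\left(S,E \right)} = \sqrt{E^{2} + S^{2}}$
$x{\left(G \right)} = G^{2} + 53 G$
$x{\left(V{\left(s{\left(2 \right)},-1 - -1 \right)} \right)} - 2589 = \sqrt{\left(-1 - -1\right)^{2} + \left(-1\right)^{2}} \left(53 + \sqrt{\left(-1 - -1\right)^{2} + \left(-1\right)^{2}}\right) - 2589 = \sqrt{\left(-1 + 1\right)^{2} + 1} \left(53 + \sqrt{\left(-1 + 1\right)^{2} + 1}\right) - 2589 = \sqrt{0^{2} + 1} \left(53 + \sqrt{0^{2} + 1}\right) - 2589 = \sqrt{0 + 1} \left(53 + \sqrt{0 + 1}\right) - 2589 = \sqrt{1} \left(53 + \sqrt{1}\right) - 2589 = 1 \left(53 + 1\right) - 2589 = 1 \cdot 54 - 2589 = 54 - 2589 = -2535$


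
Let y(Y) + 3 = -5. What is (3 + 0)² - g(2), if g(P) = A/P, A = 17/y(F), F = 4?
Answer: 161/16 ≈ 10.063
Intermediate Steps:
y(Y) = -8 (y(Y) = -3 - 5 = -8)
A = -17/8 (A = 17/(-8) = 17*(-⅛) = -17/8 ≈ -2.1250)
g(P) = -17/(8*P)
(3 + 0)² - g(2) = (3 + 0)² - (-17)/(8*2) = 3² - (-17)/(8*2) = 9 - 1*(-17/16) = 9 + 17/16 = 161/16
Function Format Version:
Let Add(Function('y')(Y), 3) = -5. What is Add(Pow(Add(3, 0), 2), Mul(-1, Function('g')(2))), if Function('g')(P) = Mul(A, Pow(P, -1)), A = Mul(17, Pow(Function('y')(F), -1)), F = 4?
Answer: Rational(161, 16) ≈ 10.063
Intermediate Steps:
Function('y')(Y) = -8 (Function('y')(Y) = Add(-3, -5) = -8)
A = Rational(-17, 8) (A = Mul(17, Pow(-8, -1)) = Mul(17, Rational(-1, 8)) = Rational(-17, 8) ≈ -2.1250)
Function('g')(P) = Mul(Rational(-17, 8), Pow(P, -1))
Add(Pow(Add(3, 0), 2), Mul(-1, Function('g')(2))) = Add(Pow(Add(3, 0), 2), Mul(-1, Mul(Rational(-17, 8), Pow(2, -1)))) = Add(Pow(3, 2), Mul(-1, Mul(Rational(-17, 8), Rational(1, 2)))) = Add(9, Mul(-1, Rational(-17, 16))) = Add(9, Rational(17, 16)) = Rational(161, 16)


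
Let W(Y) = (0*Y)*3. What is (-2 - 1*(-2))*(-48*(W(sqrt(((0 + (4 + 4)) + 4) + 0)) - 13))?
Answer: 0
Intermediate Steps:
W(Y) = 0 (W(Y) = 0*3 = 0)
(-2 - 1*(-2))*(-48*(W(sqrt(((0 + (4 + 4)) + 4) + 0)) - 13)) = (-2 - 1*(-2))*(-48*(0 - 13)) = (-2 + 2)*(-48*(-13)) = 0*624 = 0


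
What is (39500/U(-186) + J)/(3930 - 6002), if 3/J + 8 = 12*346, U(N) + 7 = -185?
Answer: 159851/1609944 ≈ 0.099290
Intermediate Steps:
U(N) = -192 (U(N) = -7 - 185 = -192)
J = 3/4144 (J = 3/(-8 + 12*346) = 3/(-8 + 4152) = 3/4144 ≈ 0.00072394)
(39500/U(-186) + J)/(3930 - 6002) = (39500/(-192) + 3/4144)/(3930 - 6002) = (39500*(-1/192) + 3/4144)/(-2072) = (-9875/48 + 3/4144)*(-1/2072) = -159851/777*(-1/2072) = 159851/1609944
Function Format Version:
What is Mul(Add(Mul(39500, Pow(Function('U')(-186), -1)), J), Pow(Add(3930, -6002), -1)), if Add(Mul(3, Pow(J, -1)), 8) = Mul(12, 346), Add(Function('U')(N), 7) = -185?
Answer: Rational(159851, 1609944) ≈ 0.099290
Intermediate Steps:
Function('U')(N) = -192 (Function('U')(N) = Add(-7, -185) = -192)
J = Rational(3, 4144) (J = Mul(3, Pow(Add(-8, Mul(12, 346)), -1)) = Mul(3, Pow(Add(-8, 4152), -1)) = Mul(3, Pow(4144, -1)) = Mul(3, Rational(1, 4144)) = Rational(3, 4144) ≈ 0.00072394)
Mul(Add(Mul(39500, Pow(Function('U')(-186), -1)), J), Pow(Add(3930, -6002), -1)) = Mul(Add(Mul(39500, Pow(-192, -1)), Rational(3, 4144)), Pow(Add(3930, -6002), -1)) = Mul(Add(Mul(39500, Rational(-1, 192)), Rational(3, 4144)), Pow(-2072, -1)) = Mul(Add(Rational(-9875, 48), Rational(3, 4144)), Rational(-1, 2072)) = Mul(Rational(-159851, 777), Rational(-1, 2072)) = Rational(159851, 1609944)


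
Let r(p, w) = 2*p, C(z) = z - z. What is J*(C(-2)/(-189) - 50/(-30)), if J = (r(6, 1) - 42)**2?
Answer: 1500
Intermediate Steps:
C(z) = 0
J = 900 (J = (2*6 - 42)**2 = (12 - 42)**2 = (-30)**2 = 900)
J*(C(-2)/(-189) - 50/(-30)) = 900*(0/(-189) - 50/(-30)) = 900*(0*(-1/189) - 50*(-1/30)) = 900*(0 + 5/3) = 900*(5/3) = 1500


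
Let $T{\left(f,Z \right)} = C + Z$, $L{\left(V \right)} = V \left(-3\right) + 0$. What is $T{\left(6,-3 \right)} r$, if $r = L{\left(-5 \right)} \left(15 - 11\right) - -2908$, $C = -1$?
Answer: $-11872$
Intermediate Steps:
$L{\left(V \right)} = - 3 V$ ($L{\left(V \right)} = - 3 V + 0 = - 3 V$)
$T{\left(f,Z \right)} = -1 + Z$
$r = 2968$ ($r = \left(-3\right) \left(-5\right) \left(15 - 11\right) - -2908 = 15 \cdot 4 + 2908 = 60 + 2908 = 2968$)
$T{\left(6,-3 \right)} r = \left(-1 - 3\right) 2968 = \left(-4\right) 2968 = -11872$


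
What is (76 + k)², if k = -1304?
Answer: 1507984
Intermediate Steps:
(76 + k)² = (76 - 1304)² = (-1228)² = 1507984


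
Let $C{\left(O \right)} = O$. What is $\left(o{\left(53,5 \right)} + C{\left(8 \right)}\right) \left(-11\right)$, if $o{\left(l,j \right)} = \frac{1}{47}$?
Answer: $- \frac{4147}{47} \approx -88.234$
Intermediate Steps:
$o{\left(l,j \right)} = \frac{1}{47}$
$\left(o{\left(53,5 \right)} + C{\left(8 \right)}\right) \left(-11\right) = \left(\frac{1}{47} + 8\right) \left(-11\right) = \frac{377}{47} \left(-11\right) = - \frac{4147}{47}$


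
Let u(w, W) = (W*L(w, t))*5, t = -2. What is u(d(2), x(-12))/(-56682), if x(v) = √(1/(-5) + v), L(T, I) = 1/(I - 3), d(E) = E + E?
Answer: I*√305/283410 ≈ 6.1622e-5*I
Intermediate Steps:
d(E) = 2*E
L(T, I) = 1/(-3 + I)
x(v) = √(-⅕ + v)
u(w, W) = -W (u(w, W) = (W/(-3 - 2))*5 = (W/(-5))*5 = (W*(-⅕))*5 = -W/5*5 = -W)
u(d(2), x(-12))/(-56682) = -√(-5 + 25*(-12))/5/(-56682) = -√(-5 - 300)/5*(-1/56682) = -√(-305)/5*(-1/56682) = -I*√305/5*(-1/56682) = I*√305/283410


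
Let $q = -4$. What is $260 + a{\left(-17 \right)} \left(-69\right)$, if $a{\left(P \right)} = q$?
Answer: $536$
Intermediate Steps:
$a{\left(P \right)} = -4$
$260 + a{\left(-17 \right)} \left(-69\right) = 260 - -276 = 260 + 276 = 536$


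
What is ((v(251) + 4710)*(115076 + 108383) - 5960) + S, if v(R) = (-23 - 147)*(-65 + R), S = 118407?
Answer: -6013169243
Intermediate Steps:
v(R) = 11050 - 170*R (v(R) = -170*(-65 + R) = 11050 - 170*R)
((v(251) + 4710)*(115076 + 108383) - 5960) + S = (((11050 - 170*251) + 4710)*(115076 + 108383) - 5960) + 118407 = (((11050 - 42670) + 4710)*223459 - 5960) + 118407 = ((-31620 + 4710)*223459 - 5960) + 118407 = (-26910*223459 - 5960) + 118407 = (-6013281690 - 5960) + 118407 = -6013287650 + 118407 = -6013169243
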